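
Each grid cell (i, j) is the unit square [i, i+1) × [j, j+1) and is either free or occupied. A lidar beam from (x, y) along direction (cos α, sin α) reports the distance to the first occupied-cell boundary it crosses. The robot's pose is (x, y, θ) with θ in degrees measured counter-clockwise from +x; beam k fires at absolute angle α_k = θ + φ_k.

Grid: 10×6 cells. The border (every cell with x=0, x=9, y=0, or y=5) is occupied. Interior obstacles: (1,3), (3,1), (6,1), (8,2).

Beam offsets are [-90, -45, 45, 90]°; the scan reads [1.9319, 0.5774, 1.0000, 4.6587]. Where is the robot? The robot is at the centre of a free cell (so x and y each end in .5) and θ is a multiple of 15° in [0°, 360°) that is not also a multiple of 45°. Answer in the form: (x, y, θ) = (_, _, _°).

Enumerate (i+0.5, j+0.5, θ) over the 28 free cells and 16 admissible headings. For each, cast all 4 beams and compare to the given ranges.
  (6.5, 3.5, 330°): beam 1 = 2.8868 ≠ 1.9319 ✗
  (1.5, 1.5, 30°): beam 1 = 0.5774 ≠ 1.9319 ✗
  (4.5, 4.5, 30°): beam 1 = 3.0000 ≠ 1.9319 ✗
  …
  (6.5, 4.5, 105°): r_1=1.9319, r_2=0.5774, r_3=1.0000, r_4=4.6587 — all match ✓
No second candidate reproduces the full scan.

(x, y, θ) = (6.5, 4.5, 105°)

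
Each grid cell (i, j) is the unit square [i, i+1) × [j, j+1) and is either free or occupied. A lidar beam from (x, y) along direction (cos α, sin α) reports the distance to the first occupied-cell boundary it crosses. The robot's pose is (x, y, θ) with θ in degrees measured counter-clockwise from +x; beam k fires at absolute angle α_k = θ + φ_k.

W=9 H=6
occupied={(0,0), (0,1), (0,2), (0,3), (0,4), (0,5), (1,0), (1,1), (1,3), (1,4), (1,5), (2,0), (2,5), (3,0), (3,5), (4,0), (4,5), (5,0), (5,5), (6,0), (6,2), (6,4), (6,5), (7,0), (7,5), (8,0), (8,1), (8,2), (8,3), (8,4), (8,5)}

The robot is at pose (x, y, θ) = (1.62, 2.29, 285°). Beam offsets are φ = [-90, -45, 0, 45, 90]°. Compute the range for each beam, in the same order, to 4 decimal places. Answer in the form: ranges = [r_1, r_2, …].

beam 1: φ=-90°, α=195°
  direction (-0.9659, -0.2588); cell (1,2); t to first gridline: x 0.6419, y 1.1205 (then +1.0353 / +3.8637)
    (0,2) via x @ 0.6419  # hit
  → r_1 = 0.6419
beam 2: φ=-45°, α=240°
  direction (-0.5000, -0.8660); cell (1,2); t to first gridline: x 1.2400, y 0.3349 (then +2.0000 / +1.1547)
    (1,1) via y @ 0.3349  # hit
  → r_2 = 0.3349
beam 3: φ=0°, α=285°
  direction (0.2588, -0.9659); cell (1,2); t to first gridline: x 1.4682, y 0.3002 (then +3.8637 / +1.0353)
    (1,1) via y @ 0.3002  # hit
  → r_3 = 0.3002
beam 4: φ=45°, α=330°
  direction (0.8660, -0.5000); cell (1,2); t to first gridline: x 0.4388, y 0.5800 (then +1.1547 / +2.0000)
    (2,2) via x @ 0.4388
    (2,1) via y @ 0.5800
    (3,1) via x @ 1.5935
    (3,0) via y @ 2.5800  # hit
  → r_4 = 2.5800
beam 5: φ=90°, α=15°
  direction (0.9659, 0.2588); cell (1,2); t to first gridline: x 0.3934, y 2.7432 (then +1.0353 / +3.8637)
    (2,2) via x @ 0.3934
    (3,2) via x @ 1.4287
    (4,2) via x @ 2.4640
    (4,3) via y @ 2.7432
    (5,3) via x @ 3.4992
    (6,3) via x @ 4.5345
    (7,3) via x @ 5.5698
    (8,3) via x @ 6.6051  # hit
  → r_5 = 6.6051

ranges = [0.6419, 0.3349, 0.3002, 2.5800, 6.6051]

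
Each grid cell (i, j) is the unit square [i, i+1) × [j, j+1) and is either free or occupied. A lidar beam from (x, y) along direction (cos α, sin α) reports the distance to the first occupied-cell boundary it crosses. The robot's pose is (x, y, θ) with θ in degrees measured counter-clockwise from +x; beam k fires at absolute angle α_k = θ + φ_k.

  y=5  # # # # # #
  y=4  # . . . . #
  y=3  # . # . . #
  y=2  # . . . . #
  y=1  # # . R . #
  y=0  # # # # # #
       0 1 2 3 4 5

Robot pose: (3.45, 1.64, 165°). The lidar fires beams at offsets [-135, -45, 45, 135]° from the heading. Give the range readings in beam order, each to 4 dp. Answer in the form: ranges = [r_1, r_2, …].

beam 1: φ=-135°, α=30°
  d=(0.8660,0.5000)  start (3,1)  tX=0.6351 tY=0.7200  stride 1/|dx|=1.1547 1/|dy|=2.0000
    cross x-line → (4,1), t=0.6351
    cross y-line → (4,2), t=0.7200
    cross x-line → (5,2), t=1.7898 (wall)
  → r_1 = 1.7898
beam 2: φ=-45°, α=120°
  d=(-0.5000,0.8660)  start (3,1)  tX=0.9000 tY=0.4157  stride 1/|dx|=2.0000 1/|dy|=1.1547
    cross y-line → (3,2), t=0.4157
    cross x-line → (2,2), t=0.9000
    cross y-line → (2,3), t=1.5704 (wall)
  → r_2 = 1.5704
beam 3: φ=45°, α=210°
  d=(-0.8660,-0.5000)  start (3,1)  tX=0.5196 tY=1.2800  stride 1/|dx|=1.1547 1/|dy|=2.0000
    cross x-line → (2,1), t=0.5196
    cross y-line → (2,0), t=1.2800 (wall)
  → r_3 = 1.2800
beam 4: φ=135°, α=300°
  d=(0.5000,-0.8660)  start (3,1)  tX=1.1000 tY=0.7390  stride 1/|dx|=2.0000 1/|dy|=1.1547
    cross y-line → (3,0), t=0.7390 (wall)
  → r_4 = 0.7390

ranges = [1.7898, 1.5704, 1.2800, 0.7390]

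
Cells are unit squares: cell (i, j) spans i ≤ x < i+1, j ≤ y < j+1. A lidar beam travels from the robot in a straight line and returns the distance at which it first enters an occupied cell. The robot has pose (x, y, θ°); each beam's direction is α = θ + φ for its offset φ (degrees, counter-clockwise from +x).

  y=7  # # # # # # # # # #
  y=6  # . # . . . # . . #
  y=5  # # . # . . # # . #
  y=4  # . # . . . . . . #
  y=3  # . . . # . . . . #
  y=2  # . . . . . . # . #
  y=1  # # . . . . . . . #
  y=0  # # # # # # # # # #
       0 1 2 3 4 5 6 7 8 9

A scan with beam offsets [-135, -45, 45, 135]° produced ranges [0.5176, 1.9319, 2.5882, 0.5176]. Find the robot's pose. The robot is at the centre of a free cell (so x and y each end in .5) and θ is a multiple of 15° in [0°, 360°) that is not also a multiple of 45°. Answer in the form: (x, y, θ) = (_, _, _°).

Enumerate (i+0.5, j+0.5, θ) over the 38 free cells and 16 admissible headings. For each, cast all 4 beams and compare to the given ranges.
  (6.5, 1.5, 60°): beam 2 = 2.5882 ≠ 1.9319 ✗
  (3.5, 2.5, 255°): beam 1 = 1.7321 ≠ 0.5176 ✗
  (8.5, 3.5, 240°): beam 1 = 1.9319 ≠ 0.5176 ✗
  (4.5, 6.5, 150°): beam 1 = 1.5529 ≠ 0.5176 ✗
  (8.5, 2.5, 150°): beam 2 = 2.5882 ≠ 1.9319 ✗
  …
  (5.5, 6.5, 210°): r_1=0.5176, r_2=1.9319, r_3=2.5882, r_4=0.5176 — all match ✓
No second candidate reproduces the full scan.

(x, y, θ) = (5.5, 6.5, 210°)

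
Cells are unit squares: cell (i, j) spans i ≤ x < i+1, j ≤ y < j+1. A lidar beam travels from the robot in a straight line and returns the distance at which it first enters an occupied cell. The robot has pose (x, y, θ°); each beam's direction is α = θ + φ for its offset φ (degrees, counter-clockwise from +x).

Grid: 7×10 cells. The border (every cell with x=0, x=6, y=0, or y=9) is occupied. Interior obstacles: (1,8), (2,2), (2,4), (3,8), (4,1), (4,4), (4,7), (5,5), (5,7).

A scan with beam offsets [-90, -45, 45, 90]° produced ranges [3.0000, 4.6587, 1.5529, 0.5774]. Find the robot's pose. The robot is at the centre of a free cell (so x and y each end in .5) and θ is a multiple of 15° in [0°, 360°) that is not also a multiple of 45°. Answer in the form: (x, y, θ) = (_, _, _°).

Enumerate (i+0.5, j+0.5, θ) over the 31 free cells and 16 admissible headings. For each, cast all 4 beams and compare to the given ranges.
  (2.5, 5.5, 195°): beam 1 = 2.5882 ≠ 3.0000 ✗
  (3.5, 4.5, 240°): beam 1 = 0.5774 ≠ 3.0000 ✗
  (4.5, 8.5, 165°): beam 1 = 0.5176 ≠ 3.0000 ✗
  …
  (5.5, 2.5, 240°): r_1=3.0000, r_2=4.6587, r_3=1.5529, r_4=0.5774 — all match ✓
No second candidate reproduces the full scan.

(x, y, θ) = (5.5, 2.5, 240°)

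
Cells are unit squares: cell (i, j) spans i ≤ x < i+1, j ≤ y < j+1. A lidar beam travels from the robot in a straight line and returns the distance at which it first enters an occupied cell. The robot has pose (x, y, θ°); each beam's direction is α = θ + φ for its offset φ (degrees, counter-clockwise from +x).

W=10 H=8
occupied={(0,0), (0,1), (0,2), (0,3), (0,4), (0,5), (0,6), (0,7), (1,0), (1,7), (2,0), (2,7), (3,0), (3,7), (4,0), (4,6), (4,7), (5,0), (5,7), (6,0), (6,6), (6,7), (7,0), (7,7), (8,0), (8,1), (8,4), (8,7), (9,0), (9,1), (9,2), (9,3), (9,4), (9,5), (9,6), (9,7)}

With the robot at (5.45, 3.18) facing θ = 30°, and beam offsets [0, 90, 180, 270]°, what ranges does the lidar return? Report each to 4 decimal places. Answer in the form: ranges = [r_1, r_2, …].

beam 1: φ=0°, α=30°
  cosα=0.8660 sinα=0.5000 | (5,3) | tMaxX 0.6351 tMaxY 1.6400 | tΔX 1.1547 tΔY 2.0000
    t=0.6351 [x] (6,3)
    t=1.6400 [y] (6,4)
    t=1.7898 [x] (7,4)
    t=2.9445 [x] (8,4) — stop
  → r_1 = 2.9445
beam 2: φ=90°, α=120°
  cosα=-0.5000 sinα=0.8660 | (5,3) | tMaxX 0.9000 tMaxY 0.9469 | tΔX 2.0000 tΔY 1.1547
    t=0.9000 [x] (4,3)
    t=0.9469 [y] (4,4)
    t=2.1016 [y] (4,5)
    t=2.9000 [x] (3,5)
    t=3.2563 [y] (3,6)
    t=4.4110 [y] (3,7) — stop
  → r_2 = 4.4110
beam 3: φ=180°, α=210°
  cosα=-0.8660 sinα=-0.5000 | (5,3) | tMaxX 0.5196 tMaxY 0.3600 | tΔX 1.1547 tΔY 2.0000
    t=0.3600 [y] (5,2)
    t=0.5196 [x] (4,2)
    t=1.6743 [x] (3,2)
    t=2.3600 [y] (3,1)
    t=2.8290 [x] (2,1)
    t=3.9837 [x] (1,1)
    t=4.3600 [y] (1,0) — stop
  → r_3 = 4.3600
beam 4: φ=270°, α=300°
  cosα=0.5000 sinα=-0.8660 | (5,3) | tMaxX 1.1000 tMaxY 0.2078 | tΔX 2.0000 tΔY 1.1547
    t=0.2078 [y] (5,2)
    t=1.1000 [x] (6,2)
    t=1.3625 [y] (6,1)
    t=2.5172 [y] (6,0) — stop
  → r_4 = 2.5172

ranges = [2.9445, 4.4110, 4.3600, 2.5172]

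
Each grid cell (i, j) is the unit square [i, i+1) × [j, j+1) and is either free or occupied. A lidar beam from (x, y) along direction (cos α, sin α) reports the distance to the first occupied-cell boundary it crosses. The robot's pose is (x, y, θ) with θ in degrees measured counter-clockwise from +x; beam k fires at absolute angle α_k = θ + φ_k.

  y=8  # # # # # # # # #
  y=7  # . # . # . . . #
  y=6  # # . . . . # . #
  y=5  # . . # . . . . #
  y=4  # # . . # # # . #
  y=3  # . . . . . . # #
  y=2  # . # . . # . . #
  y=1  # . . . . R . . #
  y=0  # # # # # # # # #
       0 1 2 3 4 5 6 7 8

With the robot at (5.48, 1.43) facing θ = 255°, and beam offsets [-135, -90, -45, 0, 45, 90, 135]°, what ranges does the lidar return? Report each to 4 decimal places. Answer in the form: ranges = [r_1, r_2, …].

ranges = [0.6582, 2.5675, 0.8600, 0.4452, 0.4965, 1.6614, 2.9098]

beam 1: φ=-135°, α=120°
  direction (-0.5000, 0.8660); cell (5,1); t to first gridline: x 0.9600, y 0.6582 (then +2.0000 / +1.1547)
    (5,2) via y @ 0.6582  # hit
  → r_1 = 0.6582
beam 2: φ=-90°, α=165°
  direction (-0.9659, 0.2588); cell (5,1); t to first gridline: x 0.4969, y 2.2023 (then +1.0353 / +3.8637)
    (4,1) via x @ 0.4969
    (3,1) via x @ 1.5322
    (3,2) via y @ 2.2023
    (2,2) via x @ 2.5675  # hit
  → r_2 = 2.5675
beam 3: φ=-45°, α=210°
  direction (-0.8660, -0.5000); cell (5,1); t to first gridline: x 0.5543, y 0.8600 (then +1.1547 / +2.0000)
    (4,1) via x @ 0.5543
    (4,0) via y @ 0.8600  # hit
  → r_3 = 0.8600
beam 4: φ=0°, α=255°
  direction (-0.2588, -0.9659); cell (5,1); t to first gridline: x 1.8546, y 0.4452 (then +3.8637 / +1.0353)
    (5,0) via y @ 0.4452  # hit
  → r_4 = 0.4452
beam 5: φ=45°, α=300°
  direction (0.5000, -0.8660); cell (5,1); t to first gridline: x 1.0400, y 0.4965 (then +2.0000 / +1.1547)
    (5,0) via y @ 0.4965  # hit
  → r_5 = 0.4965
beam 6: φ=90°, α=345°
  direction (0.9659, -0.2588); cell (5,1); t to first gridline: x 0.5383, y 1.6614 (then +1.0353 / +3.8637)
    (6,1) via x @ 0.5383
    (7,1) via x @ 1.5736
    (7,0) via y @ 1.6614  # hit
  → r_6 = 1.6614
beam 7: φ=135°, α=30°
  direction (0.8660, 0.5000); cell (5,1); t to first gridline: x 0.6004, y 1.1400 (then +1.1547 / +2.0000)
    (6,1) via x @ 0.6004
    (6,2) via y @ 1.1400
    (7,2) via x @ 1.7551
    (8,2) via x @ 2.9098  # hit
  → r_7 = 2.9098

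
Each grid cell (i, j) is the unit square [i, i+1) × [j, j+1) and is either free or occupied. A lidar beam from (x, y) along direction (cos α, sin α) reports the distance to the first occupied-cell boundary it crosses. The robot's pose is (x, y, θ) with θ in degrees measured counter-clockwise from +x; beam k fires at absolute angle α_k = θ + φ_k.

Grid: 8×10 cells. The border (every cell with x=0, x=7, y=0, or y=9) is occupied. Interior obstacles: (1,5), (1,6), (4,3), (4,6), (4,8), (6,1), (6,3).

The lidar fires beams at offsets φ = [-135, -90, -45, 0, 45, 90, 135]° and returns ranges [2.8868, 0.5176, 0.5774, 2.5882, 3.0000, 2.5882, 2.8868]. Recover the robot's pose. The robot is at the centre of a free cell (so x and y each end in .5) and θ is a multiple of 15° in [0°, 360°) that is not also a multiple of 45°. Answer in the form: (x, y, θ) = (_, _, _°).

(x, y, θ) = (3.5, 3.5, 75°)

Candidates: 41 free-cell centres × 16 headings = 656 poses. Raycast each; keep the one whose scan matches to 4 dp.
  (2.5, 1.5, 60°): beam 1 = 0.5176 ≠ 2.8868 ✗
  (1.5, 3.5, 105°): beam 1 = 5.0000 ≠ 2.8868 ✗
  (3.5, 7.5, 165°): beam 1 = 1.0000 ≠ 2.8868 ✗
  (4.5, 1.5, 210°): beam 1 = 1.5529 ≠ 2.8868 ✗
  (2.5, 5.5, 165°): beam 1 = 1.7321 ≠ 2.8868 ✗
  …
  (3.5, 3.5, 75°): r_1=2.8868, r_2=0.5176, r_3=0.5774, r_4=2.5882, r_5=3.0000, r_6=2.5882, r_7=2.8868 — all match ✓
No second candidate reproduces the full scan.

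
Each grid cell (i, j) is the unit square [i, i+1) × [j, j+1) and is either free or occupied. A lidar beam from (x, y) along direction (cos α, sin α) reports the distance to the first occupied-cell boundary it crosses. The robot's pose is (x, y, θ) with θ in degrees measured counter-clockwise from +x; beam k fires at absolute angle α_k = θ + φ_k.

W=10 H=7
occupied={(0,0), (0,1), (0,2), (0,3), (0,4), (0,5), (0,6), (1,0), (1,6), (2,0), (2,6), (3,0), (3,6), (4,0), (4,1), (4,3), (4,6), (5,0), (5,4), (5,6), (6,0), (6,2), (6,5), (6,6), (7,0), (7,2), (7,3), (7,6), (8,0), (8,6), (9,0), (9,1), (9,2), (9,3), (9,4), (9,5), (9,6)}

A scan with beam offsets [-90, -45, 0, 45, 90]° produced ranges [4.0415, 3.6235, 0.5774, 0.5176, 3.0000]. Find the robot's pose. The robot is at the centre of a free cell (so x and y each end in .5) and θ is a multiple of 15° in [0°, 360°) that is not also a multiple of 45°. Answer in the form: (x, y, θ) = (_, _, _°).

Candidates: 33 free-cell centres × 16 headings = 528 poses. Raycast each; keep the one whose scan matches to 4 dp.
  (8.5, 2.5, 195°): beam 1 = 3.6235 ≠ 4.0415 ✗
  (2.5, 2.5, 345°): beam 1 = 1.5529 ≠ 4.0415 ✗
  (6.5, 1.5, 120°): beam 1 = 1.0000 ≠ 4.0415 ✗
  (8.5, 5.5, 165°): beam 1 = 0.5176 ≠ 4.0415 ✗
  …
  (4.5, 2.5, 240°): r_1=4.0415, r_2=3.6235, r_3=0.5774, r_4=0.5176, r_5=3.0000 — all match ✓
No second candidate reproduces the full scan.

(x, y, θ) = (4.5, 2.5, 240°)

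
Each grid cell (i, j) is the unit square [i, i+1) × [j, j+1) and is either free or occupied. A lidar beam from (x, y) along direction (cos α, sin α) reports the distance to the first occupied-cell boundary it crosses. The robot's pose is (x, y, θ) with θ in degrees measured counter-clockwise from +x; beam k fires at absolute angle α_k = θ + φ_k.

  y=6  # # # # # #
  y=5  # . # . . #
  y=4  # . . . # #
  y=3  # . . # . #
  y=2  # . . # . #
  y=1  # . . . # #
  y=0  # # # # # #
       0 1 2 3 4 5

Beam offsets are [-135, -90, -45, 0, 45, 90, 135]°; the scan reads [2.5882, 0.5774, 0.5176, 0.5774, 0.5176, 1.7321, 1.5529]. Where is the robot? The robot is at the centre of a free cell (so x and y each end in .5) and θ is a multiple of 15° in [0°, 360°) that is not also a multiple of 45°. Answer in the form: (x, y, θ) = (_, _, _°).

(x, y, θ) = (3.5, 4.5, 330°)

Enumerate (i+0.5, j+0.5, θ) over the 15 free cells and 16 admissible headings. For each, cast all 7 beams and compare to the given ranges.
  (4.5, 5.5, 30°): beam 1 = 0.5176 ≠ 2.5882 ✗
  (3.5, 4.5, 240°): beam 1 = 1.5529 ≠ 2.5882 ✗
  (1.5, 4.5, 255°): beam 1 = 1.0000 ≠ 2.5882 ✗
  …
  (3.5, 4.5, 330°): r_1=2.5882, r_2=0.5774, r_3=0.5176, r_4=0.5774, r_5=0.5176, r_6=1.7321, r_7=1.5529 — all match ✓
Unique over the lattice → pose = (3.5, 4.5, 330°).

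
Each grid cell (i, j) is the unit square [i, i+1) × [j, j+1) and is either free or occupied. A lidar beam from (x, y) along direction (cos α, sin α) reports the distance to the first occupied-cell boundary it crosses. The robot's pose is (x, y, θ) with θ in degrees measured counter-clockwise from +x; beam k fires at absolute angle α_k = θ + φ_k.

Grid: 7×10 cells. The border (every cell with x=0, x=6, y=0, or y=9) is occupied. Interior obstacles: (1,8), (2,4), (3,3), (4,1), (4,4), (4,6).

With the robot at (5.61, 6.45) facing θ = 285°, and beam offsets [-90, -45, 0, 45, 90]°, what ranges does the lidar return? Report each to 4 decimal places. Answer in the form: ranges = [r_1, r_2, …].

beam 1: φ=-90°, α=195°
  cosα=-0.9659 sinα=-0.2588 | (5,6) | tMaxX 0.6315 tMaxY 1.7387 | tΔX 1.0353 tΔY 3.8637
    t=0.6315 [x] (4,6) — stop
  → r_1 = 0.6315
beam 2: φ=-45°, α=240°
  cosα=-0.5000 sinα=-0.8660 | (5,6) | tMaxX 1.2200 tMaxY 0.5196 | tΔX 2.0000 tΔY 1.1547
    t=0.5196 [y] (5,5)
    t=1.2200 [x] (4,5)
    t=1.6743 [y] (4,4) — stop
  → r_2 = 1.6743
beam 3: φ=0°, α=285°
  cosα=0.2588 sinα=-0.9659 | (5,6) | tMaxX 1.5068 tMaxY 0.4659 | tΔX 3.8637 tΔY 1.0353
    t=0.4659 [y] (5,5)
    t=1.5012 [y] (5,4)
    t=1.5068 [x] (6,4) — stop
  → r_3 = 1.5068
beam 4: φ=45°, α=330°
  cosα=0.8660 sinα=-0.5000 | (5,6) | tMaxX 0.4503 tMaxY 0.9000 | tΔX 1.1547 tΔY 2.0000
    t=0.4503 [x] (6,6) — stop
  → r_4 = 0.4503
beam 5: φ=90°, α=15°
  cosα=0.9659 sinα=0.2588 | (5,6) | tMaxX 0.4038 tMaxY 2.1250 | tΔX 1.0353 tΔY 3.8637
    t=0.4038 [x] (6,6) — stop
  → r_5 = 0.4038

ranges = [0.6315, 1.6743, 1.5068, 0.4503, 0.4038]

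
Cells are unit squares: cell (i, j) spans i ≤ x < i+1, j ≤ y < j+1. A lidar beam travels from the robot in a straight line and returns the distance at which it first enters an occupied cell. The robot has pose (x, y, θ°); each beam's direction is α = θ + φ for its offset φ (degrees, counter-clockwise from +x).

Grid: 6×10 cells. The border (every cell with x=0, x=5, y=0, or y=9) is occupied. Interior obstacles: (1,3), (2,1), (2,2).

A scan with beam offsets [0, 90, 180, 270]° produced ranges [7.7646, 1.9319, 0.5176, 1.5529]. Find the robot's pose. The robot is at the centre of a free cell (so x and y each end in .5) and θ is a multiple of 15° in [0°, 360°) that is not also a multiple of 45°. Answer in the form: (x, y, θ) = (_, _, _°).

Candidates: 29 free-cell centres × 16 headings = 464 poses. Raycast each; keep the one whose scan matches to 4 dp.
  (1.5, 1.5, 105°): beam 1 = 1.5529 ≠ 7.7646 ✗
  (1.5, 2.5, 285°): beam 1 = 1.5529 ≠ 7.7646 ✗
  (3.5, 6.5, 75°): beam 1 = 2.5882 ≠ 7.7646 ✗
  (1.5, 6.5, 300°): beam 1 = 6.3509 ≠ 7.7646 ✗
  …
  (2.5, 8.5, 285°): r_1=7.7646, r_2=1.9319, r_3=0.5176, r_4=1.5529 — all match ✓
Unique over the lattice → pose = (2.5, 8.5, 285°).

(x, y, θ) = (2.5, 8.5, 285°)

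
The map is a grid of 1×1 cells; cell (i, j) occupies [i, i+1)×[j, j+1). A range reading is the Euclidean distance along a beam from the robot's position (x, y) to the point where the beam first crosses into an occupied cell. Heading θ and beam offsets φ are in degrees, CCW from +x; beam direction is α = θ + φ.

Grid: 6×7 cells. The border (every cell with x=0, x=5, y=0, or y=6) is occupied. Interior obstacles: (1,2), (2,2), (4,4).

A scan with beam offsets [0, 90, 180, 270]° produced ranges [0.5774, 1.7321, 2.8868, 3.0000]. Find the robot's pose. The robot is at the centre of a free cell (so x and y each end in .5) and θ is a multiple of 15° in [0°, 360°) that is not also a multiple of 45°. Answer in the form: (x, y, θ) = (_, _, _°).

The pose lattice has 17·16 = 272 candidates. Test each by forward raycasting.
  (4.5, 2.5, 165°): beam 1 = 1.5529 ≠ 0.5774 ✗
  (1.5, 3.5, 285°): beam 1 = 0.5176 ≠ 0.5774 ✗
  (1.5, 1.5, 15°): beam 1 = 3.6235 ≠ 0.5774 ✗
  (4.5, 5.5, 150°): beam 1 = 1.0000 ≠ 0.5774 ✗
  …
  (3.5, 4.5, 30°): r_1=0.5774, r_2=1.7321, r_3=2.8868, r_4=3.0000 — all match ✓
Only this pose fits every beam.

(x, y, θ) = (3.5, 4.5, 30°)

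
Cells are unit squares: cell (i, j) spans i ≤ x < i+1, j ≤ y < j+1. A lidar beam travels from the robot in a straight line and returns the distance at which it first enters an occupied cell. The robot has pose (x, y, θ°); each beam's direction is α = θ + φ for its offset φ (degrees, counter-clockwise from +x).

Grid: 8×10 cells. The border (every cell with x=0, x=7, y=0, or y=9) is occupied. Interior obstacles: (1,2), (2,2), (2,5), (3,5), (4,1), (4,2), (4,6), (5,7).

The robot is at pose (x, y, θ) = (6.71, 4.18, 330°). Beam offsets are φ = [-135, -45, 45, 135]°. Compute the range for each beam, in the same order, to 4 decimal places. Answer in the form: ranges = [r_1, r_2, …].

beam 1: φ=-135°, α=195°
  dir = (cos 195°, sin 195°) = (-0.9659, -0.2588); from cell (6,4)
  next x-line at t=0.7350, next y-line at t=0.6955; Δt_x=1.0353, Δt_y=3.8637
    y: enter (6,3) at t=0.6955
    x: enter (5,3) at t=0.7350
    x: enter (4,3) at t=1.7703
    x: enter (3,3) at t=2.8056
    x: enter (2,3) at t=3.8409
    y: enter (2,2) at t=4.5592 ← occupied
  → r_1 = 4.5592
beam 2: φ=-45°, α=285°
  dir = (cos 285°, sin 285°) = (0.2588, -0.9659); from cell (6,4)
  next x-line at t=1.1205, next y-line at t=0.1863; Δt_x=3.8637, Δt_y=1.0353
    y: enter (6,3) at t=0.1863
    x: enter (7,3) at t=1.1205 ← occupied
  → r_2 = 1.1205
beam 3: φ=45°, α=15°
  dir = (cos 15°, sin 15°) = (0.9659, 0.2588); from cell (6,4)
  next x-line at t=0.3002, next y-line at t=3.1682; Δt_x=1.0353, Δt_y=3.8637
    x: enter (7,4) at t=0.3002 ← occupied
  → r_3 = 0.3002
beam 4: φ=135°, α=105°
  dir = (cos 105°, sin 105°) = (-0.2588, 0.9659); from cell (6,4)
  next x-line at t=2.7432, next y-line at t=0.8489; Δt_x=3.8637, Δt_y=1.0353
    y: enter (6,5) at t=0.8489
    y: enter (6,6) at t=1.8842
    x: enter (5,6) at t=2.7432
    y: enter (5,7) at t=2.9195 ← occupied
  → r_4 = 2.9195

ranges = [4.5592, 1.1205, 0.3002, 2.9195]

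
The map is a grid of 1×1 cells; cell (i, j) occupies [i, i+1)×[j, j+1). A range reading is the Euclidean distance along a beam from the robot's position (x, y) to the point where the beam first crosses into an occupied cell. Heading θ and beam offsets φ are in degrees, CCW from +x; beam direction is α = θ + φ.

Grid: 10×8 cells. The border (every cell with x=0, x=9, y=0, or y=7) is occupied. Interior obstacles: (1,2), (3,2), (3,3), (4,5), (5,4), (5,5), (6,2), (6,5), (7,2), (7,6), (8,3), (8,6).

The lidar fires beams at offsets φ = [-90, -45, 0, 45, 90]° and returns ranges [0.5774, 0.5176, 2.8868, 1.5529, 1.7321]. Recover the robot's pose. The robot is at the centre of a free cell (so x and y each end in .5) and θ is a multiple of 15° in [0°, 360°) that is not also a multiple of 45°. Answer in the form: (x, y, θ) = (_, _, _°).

(x, y, θ) = (5.5, 2.5, 60°)

Enumerate (i+0.5, j+0.5, θ) over the 36 free cells and 16 admissible headings. For each, cast all 5 beams and compare to the given ranges.
  (6.5, 6.5, 150°): beam 3 = 1.0000 ≠ 2.8868 ✗
  (7.5, 3.5, 255°): beam 1 = 1.9319 ≠ 0.5774 ✗
  (6.5, 3.5, 285°): beam 1 = 2.5882 ≠ 0.5774 ✗
  …
  (5.5, 2.5, 60°): r_1=0.5774, r_2=0.5176, r_3=2.8868, r_4=1.5529, r_5=1.7321 — all match ✓
Unique over the lattice → pose = (5.5, 2.5, 60°).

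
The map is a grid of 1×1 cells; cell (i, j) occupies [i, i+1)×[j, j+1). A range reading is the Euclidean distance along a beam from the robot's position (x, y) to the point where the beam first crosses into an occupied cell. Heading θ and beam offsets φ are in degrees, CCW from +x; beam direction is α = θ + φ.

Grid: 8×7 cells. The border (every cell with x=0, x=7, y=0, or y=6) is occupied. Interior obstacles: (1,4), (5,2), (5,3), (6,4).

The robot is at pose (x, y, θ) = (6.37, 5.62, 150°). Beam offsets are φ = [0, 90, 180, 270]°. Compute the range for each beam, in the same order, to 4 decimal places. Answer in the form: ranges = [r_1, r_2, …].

ranges = [0.7600, 0.7159, 0.7275, 0.4388]

beam 1: φ=0°, α=150°
  dir = (cos 150°, sin 150°) = (-0.8660, 0.5000); from cell (6,5)
  next x-line at t=0.4272, next y-line at t=0.7600; Δt_x=1.1547, Δt_y=2.0000
    x: enter (5,5) at t=0.4272
    y: enter (5,6) at t=0.7600 ← occupied
  → r_1 = 0.7600
beam 2: φ=90°, α=240°
  dir = (cos 240°, sin 240°) = (-0.5000, -0.8660); from cell (6,5)
  next x-line at t=0.7400, next y-line at t=0.7159; Δt_x=2.0000, Δt_y=1.1547
    y: enter (6,4) at t=0.7159 ← occupied
  → r_2 = 0.7159
beam 3: φ=180°, α=330°
  dir = (cos 330°, sin 330°) = (0.8660, -0.5000); from cell (6,5)
  next x-line at t=0.7275, next y-line at t=1.2400; Δt_x=1.1547, Δt_y=2.0000
    x: enter (7,5) at t=0.7275 ← occupied
  → r_3 = 0.7275
beam 4: φ=270°, α=60°
  dir = (cos 60°, sin 60°) = (0.5000, 0.8660); from cell (6,5)
  next x-line at t=1.2600, next y-line at t=0.4388; Δt_x=2.0000, Δt_y=1.1547
    y: enter (6,6) at t=0.4388 ← occupied
  → r_4 = 0.4388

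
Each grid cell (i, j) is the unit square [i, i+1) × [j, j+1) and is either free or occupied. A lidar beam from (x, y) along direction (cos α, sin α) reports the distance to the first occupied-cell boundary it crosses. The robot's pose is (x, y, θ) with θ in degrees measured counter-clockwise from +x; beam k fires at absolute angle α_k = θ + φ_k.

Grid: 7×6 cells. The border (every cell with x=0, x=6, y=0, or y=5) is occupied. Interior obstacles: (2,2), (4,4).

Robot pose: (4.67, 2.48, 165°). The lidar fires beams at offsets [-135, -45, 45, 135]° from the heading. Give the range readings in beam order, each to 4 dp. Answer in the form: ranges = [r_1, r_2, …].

ranges = [1.5358, 2.9098, 2.9600, 1.7090]

beam 1: φ=-135°, α=30°
  d=(0.8660,0.5000)  start (4,2)  tX=0.3811 tY=1.0400  stride 1/|dx|=1.1547 1/|dy|=2.0000
    cross x-line → (5,2), t=0.3811
    cross y-line → (5,3), t=1.0400
    cross x-line → (6,3), t=1.5358 (wall)
  → r_1 = 1.5358
beam 2: φ=-45°, α=120°
  d=(-0.5000,0.8660)  start (4,2)  tX=1.3400 tY=0.6004  stride 1/|dx|=2.0000 1/|dy|=1.1547
    cross y-line → (4,3), t=0.6004
    cross x-line → (3,3), t=1.3400
    cross y-line → (3,4), t=1.7551
    cross y-line → (3,5), t=2.9098 (wall)
  → r_2 = 2.9098
beam 3: φ=45°, α=210°
  d=(-0.8660,-0.5000)  start (4,2)  tX=0.7736 tY=0.9600  stride 1/|dx|=1.1547 1/|dy|=2.0000
    cross x-line → (3,2), t=0.7736
    cross y-line → (3,1), t=0.9600
    cross x-line → (2,1), t=1.9283
    cross y-line → (2,0), t=2.9600 (wall)
  → r_3 = 2.9600
beam 4: φ=135°, α=300°
  d=(0.5000,-0.8660)  start (4,2)  tX=0.6600 tY=0.5543  stride 1/|dx|=2.0000 1/|dy|=1.1547
    cross y-line → (4,1), t=0.5543
    cross x-line → (5,1), t=0.6600
    cross y-line → (5,0), t=1.7090 (wall)
  → r_4 = 1.7090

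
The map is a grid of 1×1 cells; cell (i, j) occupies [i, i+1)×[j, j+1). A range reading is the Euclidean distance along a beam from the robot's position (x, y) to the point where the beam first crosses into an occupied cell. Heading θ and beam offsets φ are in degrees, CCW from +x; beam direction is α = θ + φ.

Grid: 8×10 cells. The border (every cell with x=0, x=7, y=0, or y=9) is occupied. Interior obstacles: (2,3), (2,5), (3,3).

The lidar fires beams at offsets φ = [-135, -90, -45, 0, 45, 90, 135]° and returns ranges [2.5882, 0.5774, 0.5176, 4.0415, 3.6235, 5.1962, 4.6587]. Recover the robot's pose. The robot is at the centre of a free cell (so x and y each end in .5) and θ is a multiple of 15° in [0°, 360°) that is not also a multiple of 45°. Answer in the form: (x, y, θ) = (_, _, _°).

(x, y, θ) = (3.5, 4.5, 330°)

Candidates: 45 free-cell centres × 16 headings = 720 poses. Raycast each; keep the one whose scan matches to 4 dp.
  (6.5, 7.5, 330°): beam 1 = 5.6940 ≠ 2.5882 ✗
  (5.5, 2.5, 75°): beam 1 = 1.7321 ≠ 2.5882 ✗
  (1.5, 3.5, 150°): beam 1 = 0.5176 ≠ 2.5882 ✗
  …
  (3.5, 4.5, 330°): r_1=2.5882, r_2=0.5774, r_3=0.5176, r_4=4.0415, r_5=3.6235, r_6=5.1962, r_7=4.6587 — all match ✓
No second candidate reproduces the full scan.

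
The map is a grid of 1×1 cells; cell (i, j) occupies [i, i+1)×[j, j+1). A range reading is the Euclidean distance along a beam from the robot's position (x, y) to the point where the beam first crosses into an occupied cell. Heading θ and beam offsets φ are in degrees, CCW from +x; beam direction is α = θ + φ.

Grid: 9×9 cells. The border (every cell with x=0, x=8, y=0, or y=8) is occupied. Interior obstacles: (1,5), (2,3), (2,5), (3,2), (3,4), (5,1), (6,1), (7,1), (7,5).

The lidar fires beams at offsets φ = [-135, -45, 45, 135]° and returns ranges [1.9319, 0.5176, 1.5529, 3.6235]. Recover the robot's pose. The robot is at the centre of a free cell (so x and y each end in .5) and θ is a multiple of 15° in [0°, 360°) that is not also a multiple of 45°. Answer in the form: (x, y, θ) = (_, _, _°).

The pose lattice has 40·16 = 640 candidates. Test each by forward raycasting.
  (3.5, 1.5, 75°): beam 1 = 0.5774 ≠ 1.9319 ✗
  (3.5, 7.5, 150°): beam 3 = 2.5882 ≠ 1.5529 ✗
  (4.5, 1.5, 240°): beam 1 = 2.5882 ≠ 1.9319 ✗
  …
  (4.5, 2.5, 240°): r_1=1.9319, r_2=0.5176, r_3=1.5529, r_4=3.6235 — all match ✓
No second candidate reproduces the full scan.

(x, y, θ) = (4.5, 2.5, 240°)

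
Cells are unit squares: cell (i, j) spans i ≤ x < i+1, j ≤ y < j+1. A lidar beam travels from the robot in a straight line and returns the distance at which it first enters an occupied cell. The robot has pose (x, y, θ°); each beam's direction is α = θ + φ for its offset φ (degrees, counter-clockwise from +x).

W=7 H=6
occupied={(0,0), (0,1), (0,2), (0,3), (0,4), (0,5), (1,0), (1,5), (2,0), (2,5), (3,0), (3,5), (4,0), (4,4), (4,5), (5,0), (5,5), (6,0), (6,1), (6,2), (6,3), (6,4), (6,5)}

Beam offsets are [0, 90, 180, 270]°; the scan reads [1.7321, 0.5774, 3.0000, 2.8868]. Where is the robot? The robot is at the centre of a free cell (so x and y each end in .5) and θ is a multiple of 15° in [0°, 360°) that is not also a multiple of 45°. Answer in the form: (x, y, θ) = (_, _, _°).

Enumerate (i+0.5, j+0.5, θ) over the 19 free cells and 16 admissible headings. For each, cast all 4 beams and compare to the given ranges.
  (5.5, 1.5, 255°): beam 1 = 0.5176 ≠ 1.7321 ✗
  (4.5, 2.5, 240°): beam 2 = 1.7321 ≠ 0.5774 ✗
  (3.5, 2.5, 255°): beam 1 = 1.5529 ≠ 1.7321 ✗
  …
  (4.5, 3.5, 330°): r_1=1.7321, r_2=0.5774, r_3=3.0000, r_4=2.8868 — all match ✓
Unique over the lattice → pose = (4.5, 3.5, 330°).

(x, y, θ) = (4.5, 3.5, 330°)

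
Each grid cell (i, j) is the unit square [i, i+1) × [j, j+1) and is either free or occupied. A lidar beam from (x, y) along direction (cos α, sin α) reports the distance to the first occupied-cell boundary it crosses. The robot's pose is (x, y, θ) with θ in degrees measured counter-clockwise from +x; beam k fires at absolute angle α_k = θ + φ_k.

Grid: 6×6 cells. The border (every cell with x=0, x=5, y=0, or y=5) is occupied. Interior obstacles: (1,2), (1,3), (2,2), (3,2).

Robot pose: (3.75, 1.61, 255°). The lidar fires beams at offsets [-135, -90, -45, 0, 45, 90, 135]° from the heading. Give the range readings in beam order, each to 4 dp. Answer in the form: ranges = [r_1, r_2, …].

beam 1: φ=-135°, α=120°
  d=(-0.5000,0.8660)  start (3,1)  tX=1.5000 tY=0.4503  stride 1/|dx|=2.0000 1/|dy|=1.1547
    cross y-line → (3,2), t=0.4503 (wall)
  → r_1 = 0.4503
beam 2: φ=-90°, α=165°
  d=(-0.9659,0.2588)  start (3,1)  tX=0.7765 tY=1.5068  stride 1/|dx|=1.0353 1/|dy|=3.8637
    cross x-line → (2,1), t=0.7765
    cross y-line → (2,2), t=1.5068 (wall)
  → r_2 = 1.5068
beam 3: φ=-45°, α=210°
  d=(-0.8660,-0.5000)  start (3,1)  tX=0.8660 tY=1.2200  stride 1/|dx|=1.1547 1/|dy|=2.0000
    cross x-line → (2,1), t=0.8660
    cross y-line → (2,0), t=1.2200 (wall)
  → r_3 = 1.2200
beam 4: φ=0°, α=255°
  d=(-0.2588,-0.9659)  start (3,1)  tX=2.8978 tY=0.6315  stride 1/|dx|=3.8637 1/|dy|=1.0353
    cross y-line → (3,0), t=0.6315 (wall)
  → r_4 = 0.6315
beam 5: φ=45°, α=300°
  d=(0.5000,-0.8660)  start (3,1)  tX=0.5000 tY=0.7044  stride 1/|dx|=2.0000 1/|dy|=1.1547
    cross x-line → (4,1), t=0.5000
    cross y-line → (4,0), t=0.7044 (wall)
  → r_5 = 0.7044
beam 6: φ=90°, α=345°
  d=(0.9659,-0.2588)  start (3,1)  tX=0.2588 tY=2.3569  stride 1/|dx|=1.0353 1/|dy|=3.8637
    cross x-line → (4,1), t=0.2588
    cross x-line → (5,1), t=1.2941 (wall)
  → r_6 = 1.2941
beam 7: φ=135°, α=30°
  d=(0.8660,0.5000)  start (3,1)  tX=0.2887 tY=0.7800  stride 1/|dx|=1.1547 1/|dy|=2.0000
    cross x-line → (4,1), t=0.2887
    cross y-line → (4,2), t=0.7800
    cross x-line → (5,2), t=1.4434 (wall)
  → r_7 = 1.4434

ranges = [0.4503, 1.5068, 1.2200, 0.6315, 0.7044, 1.2941, 1.4434]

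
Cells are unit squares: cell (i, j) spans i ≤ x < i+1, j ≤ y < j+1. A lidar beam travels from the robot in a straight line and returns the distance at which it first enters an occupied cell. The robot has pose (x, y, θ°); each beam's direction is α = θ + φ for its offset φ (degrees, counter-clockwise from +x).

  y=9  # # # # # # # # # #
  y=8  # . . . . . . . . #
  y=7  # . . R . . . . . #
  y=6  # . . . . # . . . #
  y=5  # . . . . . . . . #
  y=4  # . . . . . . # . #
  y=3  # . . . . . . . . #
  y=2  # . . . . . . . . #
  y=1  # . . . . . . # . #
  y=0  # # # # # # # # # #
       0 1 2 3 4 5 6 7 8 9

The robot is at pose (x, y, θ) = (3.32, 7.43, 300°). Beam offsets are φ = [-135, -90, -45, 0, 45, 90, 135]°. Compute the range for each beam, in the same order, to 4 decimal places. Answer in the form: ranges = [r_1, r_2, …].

beam 1: φ=-135°, α=165°
  dir = (cos 165°, sin 165°) = (-0.9659, 0.2588); from cell (3,7)
  next x-line at t=0.3313, next y-line at t=2.2023; Δt_x=1.0353, Δt_y=3.8637
    x: enter (2,7) at t=0.3313
    x: enter (1,7) at t=1.3666
    y: enter (1,8) at t=2.2023
    x: enter (0,8) at t=2.4018 ← occupied
  → r_1 = 2.4018
beam 2: φ=-90°, α=210°
  dir = (cos 210°, sin 210°) = (-0.8660, -0.5000); from cell (3,7)
  next x-line at t=0.3695, next y-line at t=0.8600; Δt_x=1.1547, Δt_y=2.0000
    x: enter (2,7) at t=0.3695
    y: enter (2,6) at t=0.8600
    x: enter (1,6) at t=1.5242
    x: enter (0,6) at t=2.6789 ← occupied
  → r_2 = 2.6789
beam 3: φ=-45°, α=255°
  dir = (cos 255°, sin 255°) = (-0.2588, -0.9659); from cell (3,7)
  next x-line at t=1.2364, next y-line at t=0.4452; Δt_x=3.8637, Δt_y=1.0353
    y: enter (3,6) at t=0.4452
    x: enter (2,6) at t=1.2364
    y: enter (2,5) at t=1.4804
    y: enter (2,4) at t=2.5157
    y: enter (2,3) at t=3.5510
    y: enter (2,2) at t=4.5863
    x: enter (1,2) at t=5.1001
    y: enter (1,1) at t=5.6215
    y: enter (1,0) at t=6.6568 ← occupied
  → r_3 = 6.6568
beam 4: φ=0°, α=300°
  dir = (cos 300°, sin 300°) = (0.5000, -0.8660); from cell (3,7)
  next x-line at t=1.3600, next y-line at t=0.4965; Δt_x=2.0000, Δt_y=1.1547
    y: enter (3,6) at t=0.4965
    x: enter (4,6) at t=1.3600
    y: enter (4,5) at t=1.6512
    y: enter (4,4) at t=2.8059
    x: enter (5,4) at t=3.3600
    y: enter (5,3) at t=3.9606
    y: enter (5,2) at t=5.1153
    x: enter (6,2) at t=5.3600
    y: enter (6,1) at t=6.2700
    x: enter (7,1) at t=7.3600 ← occupied
  → r_4 = 7.3600
beam 5: φ=45°, α=345°
  dir = (cos 345°, sin 345°) = (0.9659, -0.2588); from cell (3,7)
  next x-line at t=0.7040, next y-line at t=1.6614; Δt_x=1.0353, Δt_y=3.8637
    x: enter (4,7) at t=0.7040
    y: enter (4,6) at t=1.6614
    x: enter (5,6) at t=1.7393 ← occupied
  → r_5 = 1.7393
beam 6: φ=90°, α=30°
  dir = (cos 30°, sin 30°) = (0.8660, 0.5000); from cell (3,7)
  next x-line at t=0.7852, next y-line at t=1.1400; Δt_x=1.1547, Δt_y=2.0000
    x: enter (4,7) at t=0.7852
    y: enter (4,8) at t=1.1400
    x: enter (5,8) at t=1.9399
    x: enter (6,8) at t=3.0946
    y: enter (6,9) at t=3.1400 ← occupied
  → r_6 = 3.1400
beam 7: φ=135°, α=75°
  dir = (cos 75°, sin 75°) = (0.2588, 0.9659); from cell (3,7)
  next x-line at t=2.6273, next y-line at t=0.5901; Δt_x=3.8637, Δt_y=1.0353
    y: enter (3,8) at t=0.5901
    y: enter (3,9) at t=1.6254 ← occupied
  → r_7 = 1.6254

ranges = [2.4018, 2.6789, 6.6568, 7.3600, 1.7393, 3.1400, 1.6254]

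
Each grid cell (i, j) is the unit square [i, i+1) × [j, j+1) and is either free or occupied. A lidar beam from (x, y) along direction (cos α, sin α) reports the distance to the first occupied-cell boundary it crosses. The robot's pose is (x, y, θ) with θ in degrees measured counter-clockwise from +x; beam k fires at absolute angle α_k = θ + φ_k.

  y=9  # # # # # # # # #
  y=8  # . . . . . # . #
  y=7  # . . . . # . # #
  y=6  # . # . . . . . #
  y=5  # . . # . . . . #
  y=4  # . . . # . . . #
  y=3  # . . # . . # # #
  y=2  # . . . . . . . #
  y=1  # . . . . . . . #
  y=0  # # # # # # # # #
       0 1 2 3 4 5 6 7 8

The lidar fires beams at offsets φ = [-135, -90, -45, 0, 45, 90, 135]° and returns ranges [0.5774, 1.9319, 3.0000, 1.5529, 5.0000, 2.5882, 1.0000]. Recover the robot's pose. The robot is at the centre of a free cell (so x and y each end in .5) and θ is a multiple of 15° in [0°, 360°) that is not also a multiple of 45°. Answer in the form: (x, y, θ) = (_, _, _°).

Candidates: 47 free-cell centres × 16 headings = 752 poses. Raycast each; keep the one whose scan matches to 4 dp.
  (2.5, 7.5, 300°): beam 1 = 1.5529 ≠ 0.5774 ✗
  (2.5, 7.5, 105°): beam 1 = 6.3509 ≠ 0.5774 ✗
  (2.5, 3.5, 300°): beam 1 = 1.5529 ≠ 0.5774 ✗
  (5.5, 2.5, 30°): beam 1 = 1.5529 ≠ 0.5774 ✗
  (4.5, 1.5, 210°): beam 1 = 5.6940 ≠ 0.5774 ✗
  …
  (3.5, 1.5, 75°): r_1=0.5774, r_2=1.9319, r_3=3.0000, r_4=1.5529, r_5=5.0000, r_6=2.5882, r_7=1.0000 — all match ✓
No second candidate reproduces the full scan.

(x, y, θ) = (3.5, 1.5, 75°)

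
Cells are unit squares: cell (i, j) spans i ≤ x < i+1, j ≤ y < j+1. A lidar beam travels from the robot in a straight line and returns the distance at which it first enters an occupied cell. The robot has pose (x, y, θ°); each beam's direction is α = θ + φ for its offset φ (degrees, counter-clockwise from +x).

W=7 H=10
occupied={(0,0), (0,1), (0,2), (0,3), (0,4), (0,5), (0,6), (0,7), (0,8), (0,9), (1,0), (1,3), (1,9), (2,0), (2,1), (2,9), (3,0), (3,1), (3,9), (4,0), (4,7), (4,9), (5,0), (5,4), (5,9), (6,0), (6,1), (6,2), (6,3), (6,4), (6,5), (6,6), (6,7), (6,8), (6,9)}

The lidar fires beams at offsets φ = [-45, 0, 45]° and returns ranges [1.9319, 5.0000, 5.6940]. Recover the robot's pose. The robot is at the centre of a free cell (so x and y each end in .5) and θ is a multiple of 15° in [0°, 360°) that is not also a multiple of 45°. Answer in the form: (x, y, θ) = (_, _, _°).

Candidates: 35 free-cell centres × 16 headings = 560 poses. Raycast each; keep the one whose scan matches to 4 dp.
  (4.5, 4.5, 105°): beam 1 = 3.0000 ≠ 1.9319 ✗
  (3.5, 6.5, 30°): beam 1 = 2.5882 ≠ 1.9319 ✗
  (2.5, 4.5, 285°): beam 1 = 1.0000 ≠ 1.9319 ✗
  …
  (3.5, 3.5, 60°): r_1=1.9319, r_2=5.0000, r_3=5.6940 — all match ✓
Only this pose fits every beam.

(x, y, θ) = (3.5, 3.5, 60°)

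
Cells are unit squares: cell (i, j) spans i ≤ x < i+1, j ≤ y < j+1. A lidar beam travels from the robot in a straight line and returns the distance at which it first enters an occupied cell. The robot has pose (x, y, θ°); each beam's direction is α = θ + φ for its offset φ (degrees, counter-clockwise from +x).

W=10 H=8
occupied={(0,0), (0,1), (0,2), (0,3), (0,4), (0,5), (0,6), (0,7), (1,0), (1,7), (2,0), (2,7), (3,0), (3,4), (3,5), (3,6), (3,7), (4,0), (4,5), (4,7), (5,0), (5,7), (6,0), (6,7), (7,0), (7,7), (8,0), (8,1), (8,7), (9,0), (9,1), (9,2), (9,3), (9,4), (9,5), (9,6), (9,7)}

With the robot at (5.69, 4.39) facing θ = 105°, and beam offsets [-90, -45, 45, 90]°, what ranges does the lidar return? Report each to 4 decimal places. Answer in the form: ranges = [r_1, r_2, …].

ranges = [3.4268, 3.0138, 1.2200, 4.8554]

beam 1: φ=-90°, α=15°
  cosα=0.9659 sinα=0.2588 | (5,4) | tMaxX 0.3209 tMaxY 2.3569 | tΔX 1.0353 tΔY 3.8637
    t=0.3209 [x] (6,4)
    t=1.3562 [x] (7,4)
    t=2.3569 [y] (7,5)
    t=2.3915 [x] (8,5)
    t=3.4268 [x] (9,5) — stop
  → r_1 = 3.4268
beam 2: φ=-45°, α=60°
  cosα=0.5000 sinα=0.8660 | (5,4) | tMaxX 0.6200 tMaxY 0.7044 | tΔX 2.0000 tΔY 1.1547
    t=0.6200 [x] (6,4)
    t=0.7044 [y] (6,5)
    t=1.8591 [y] (6,6)
    t=2.6200 [x] (7,6)
    t=3.0138 [y] (7,7) — stop
  → r_2 = 3.0138
beam 3: φ=45°, α=150°
  cosα=-0.8660 sinα=0.5000 | (5,4) | tMaxX 0.7967 tMaxY 1.2200 | tΔX 1.1547 tΔY 2.0000
    t=0.7967 [x] (4,4)
    t=1.2200 [y] (4,5) — stop
  → r_3 = 1.2200
beam 4: φ=90°, α=195°
  cosα=-0.9659 sinα=-0.2588 | (5,4) | tMaxX 0.7143 tMaxY 1.5068 | tΔX 1.0353 tΔY 3.8637
    t=0.7143 [x] (4,4)
    t=1.5068 [y] (4,3)
    t=1.7496 [x] (3,3)
    t=2.7849 [x] (2,3)
    t=3.8202 [x] (1,3)
    t=4.8554 [x] (0,3) — stop
  → r_4 = 4.8554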